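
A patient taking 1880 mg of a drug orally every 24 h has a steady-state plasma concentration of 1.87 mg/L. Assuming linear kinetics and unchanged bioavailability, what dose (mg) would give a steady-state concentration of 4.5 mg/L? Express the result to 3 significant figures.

4520 mg

With linear kinetics, Css is proportional to dose rate (D/τ) at fixed clearance.
D₂ = D₁ × (Css,target / Css,current) = 1880 × 4.5/1.87 = 4524 mg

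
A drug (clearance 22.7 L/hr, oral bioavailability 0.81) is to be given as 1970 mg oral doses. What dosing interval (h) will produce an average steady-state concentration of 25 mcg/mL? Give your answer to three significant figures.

F·D/τ = CL·Css → τ = F·D / (CL·Css).
τ = 0.81 × 1970 / (22.7 × 25) = 2.812 h

2.81 h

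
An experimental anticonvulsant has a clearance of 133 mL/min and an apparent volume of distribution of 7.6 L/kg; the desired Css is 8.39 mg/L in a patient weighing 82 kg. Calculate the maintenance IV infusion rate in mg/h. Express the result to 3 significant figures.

67.0 mg/h

CL = 133 mL/min = 133 × 0.06 = 7.980 L/h
R₀ = 7.980 × 8.39 = 66.95 mg/h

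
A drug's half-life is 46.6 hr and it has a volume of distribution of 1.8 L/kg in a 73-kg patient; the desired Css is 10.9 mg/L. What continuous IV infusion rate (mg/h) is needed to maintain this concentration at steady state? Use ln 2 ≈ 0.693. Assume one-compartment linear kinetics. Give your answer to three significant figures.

Vd = 1.8 L/kg × 73 kg = 131.4 L
CL = ln 2 · Vd / t½ = 0.693 × 131.4 / 46.6 = 1.954 L/h
Infusion rate = CL × Css = 1.954 × 10.9 = 21.30 mg/h

21.3 mg/h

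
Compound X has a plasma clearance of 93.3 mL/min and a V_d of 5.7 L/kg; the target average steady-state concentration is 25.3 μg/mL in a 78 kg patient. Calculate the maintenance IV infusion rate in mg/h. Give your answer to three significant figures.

CL = 93.3 mL/min = 93.3 × 0.06 = 5.598 L/h
Rate = CL × Css = 5.598 × 25.3 = 141.6 mg/h

142 mg/h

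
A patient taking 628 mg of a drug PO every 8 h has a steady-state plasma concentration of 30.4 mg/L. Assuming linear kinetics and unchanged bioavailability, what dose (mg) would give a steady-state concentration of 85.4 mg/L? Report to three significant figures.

With linear kinetics, Css is proportional to dose rate (D/τ) at fixed clearance.
D₂ = D₁ × (Css,target / Css,current) = 628 × 85.4/30.4 = 1764 mg

1760 mg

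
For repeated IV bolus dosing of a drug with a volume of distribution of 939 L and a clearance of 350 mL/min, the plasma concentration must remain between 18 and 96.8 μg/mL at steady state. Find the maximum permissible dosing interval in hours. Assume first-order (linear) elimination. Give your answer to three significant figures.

Convert clearance: 350 mL/min × 60 min/h ÷ 1000 mL/L = 21.00 L/h
k = CL / Vd = 21.00 / 939.0 = 0.02236 h⁻¹
Between IV bolus doses, concentration decays as C = C₀·e^(−kτ), so C_peak/C_trough = e^(kτ).
τ_max = ln(C_peak/C_trough) / k = ln(96.8/18) / 0.02236 = 1.682 / 0.02236 = 75.22 h

75.2 h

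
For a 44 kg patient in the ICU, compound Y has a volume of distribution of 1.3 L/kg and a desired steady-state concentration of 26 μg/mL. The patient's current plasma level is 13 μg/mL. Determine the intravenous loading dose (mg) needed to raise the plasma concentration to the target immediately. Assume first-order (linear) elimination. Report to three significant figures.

Vd = 1.3 L/kg × 44 kg = 57.20 L
Concentration deficit ΔC = 26 − 13 = 13.00 mg/L
LD = Vd × ΔC = 57.20 × 13.00 = 743.6 mg

744 mg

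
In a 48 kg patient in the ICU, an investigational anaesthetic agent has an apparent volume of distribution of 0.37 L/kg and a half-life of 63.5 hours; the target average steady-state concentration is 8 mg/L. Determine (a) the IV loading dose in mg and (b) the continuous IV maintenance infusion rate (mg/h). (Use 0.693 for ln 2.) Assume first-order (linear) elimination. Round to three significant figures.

(a) 142 mg; (b) 1.55 mg/h

Vd(total) = 48 kg × 0.37 L/kg = 17.76 L
LD = Vd × C = 17.76 × 8 = 142.1 mg
CL = 0.693 × Vd / t½ = 0.693 × 17.76 / 63.5 = 0.1938 L/h
Infusion rate = CL × Css = 0.1938 × 8 = 1.550 mg/h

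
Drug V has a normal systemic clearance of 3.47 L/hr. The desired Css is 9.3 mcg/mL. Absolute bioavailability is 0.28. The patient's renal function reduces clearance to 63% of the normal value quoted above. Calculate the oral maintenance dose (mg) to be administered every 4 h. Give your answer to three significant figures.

290 mg

Patient clearance = 0.63 × 3.470 = 2.186 L/h
D = CL × Css × τ / F = 2.186 × 9.3 × 4 / 0.28 = 290.4 mg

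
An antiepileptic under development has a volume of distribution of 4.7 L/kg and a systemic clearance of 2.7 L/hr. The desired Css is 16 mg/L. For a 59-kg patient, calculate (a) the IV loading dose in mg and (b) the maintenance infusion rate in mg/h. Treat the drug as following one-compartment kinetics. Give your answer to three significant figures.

Vd(total) = 59 kg × 4.7 L/kg = 277.3 L
Loading dose = Vd × C = 277.3 × 16 = 4437 mg
Maintenance infusion rate = CL × Css = 2.700 × 16 = 43.20 mg/h

(a) 4440 mg; (b) 43.2 mg/h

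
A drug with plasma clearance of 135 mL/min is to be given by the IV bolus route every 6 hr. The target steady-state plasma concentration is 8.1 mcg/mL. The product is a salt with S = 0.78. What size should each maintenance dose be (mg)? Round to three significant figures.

CL = 135 mL/min × 60/1000 = 8.100 L/h
D = CL × Css × τ / S = 8.100 × 8.1 × 6 / 0.78 = 504.7 mg

505 mg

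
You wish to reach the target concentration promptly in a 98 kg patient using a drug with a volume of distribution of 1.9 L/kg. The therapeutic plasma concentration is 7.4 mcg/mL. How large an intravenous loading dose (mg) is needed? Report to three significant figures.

1380 mg

Vd = 1.9 L/kg × 98 kg = 186.2 L
LD = Vd × C = 186.2 × 7.400 = 1378 mg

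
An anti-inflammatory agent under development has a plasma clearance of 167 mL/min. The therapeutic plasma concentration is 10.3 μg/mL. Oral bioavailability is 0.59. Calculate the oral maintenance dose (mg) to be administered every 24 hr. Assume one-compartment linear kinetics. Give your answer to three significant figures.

4200 mg

CL = 167 mL/min × 60/1000 = 10.02 L/h
D = CL × Css × τ / F = 10.02 × 10.3 × 24 / 0.59 = 4198 mg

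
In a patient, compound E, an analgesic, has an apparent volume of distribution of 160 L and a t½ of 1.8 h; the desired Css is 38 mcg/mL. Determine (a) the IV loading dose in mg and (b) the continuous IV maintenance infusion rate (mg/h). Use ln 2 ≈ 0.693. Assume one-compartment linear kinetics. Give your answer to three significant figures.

LD = Vd × C = 160.0 × 38 = 6080 mg
CL = 0.693 × Vd / t½ = 0.693 × 160.0 / 1.8 = 61.60 L/h
Infusion rate = CL × Css = 61.60 × 38 = 2341 mg/h

(a) 6080 mg; (b) 2340 mg/h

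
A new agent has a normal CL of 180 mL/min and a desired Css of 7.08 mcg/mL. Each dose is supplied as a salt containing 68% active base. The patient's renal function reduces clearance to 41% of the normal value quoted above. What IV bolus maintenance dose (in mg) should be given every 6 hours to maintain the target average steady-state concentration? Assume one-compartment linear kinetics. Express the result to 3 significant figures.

Convert clearance: 180 mL/min × 60 min/h ÷ 1000 mL/L = 10.80 L/h
Patient clearance = 0.41 × 10.80 = 4.428 L/h
At steady state, dose per interval replaces the amount cleared in that interval: S·D/τ = CL·Css.
D = CL × Css × τ / S = 4.428 × 7.08 × 6 / 0.68 = 276.6 mg

277 mg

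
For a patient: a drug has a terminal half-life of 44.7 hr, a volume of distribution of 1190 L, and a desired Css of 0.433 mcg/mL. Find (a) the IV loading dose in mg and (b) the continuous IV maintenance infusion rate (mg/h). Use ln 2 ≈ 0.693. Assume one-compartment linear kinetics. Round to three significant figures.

LD = Vd × C = 1190 × 0.433 = 515.3 mg
CL = 0.693 × Vd / t½ = 0.693 × 1190 / 44.7 = 18.45 L/h
Infusion rate = CL × Css = 18.45 × 0.433 = 7.989 mg/h

(a) 515 mg; (b) 7.99 mg/h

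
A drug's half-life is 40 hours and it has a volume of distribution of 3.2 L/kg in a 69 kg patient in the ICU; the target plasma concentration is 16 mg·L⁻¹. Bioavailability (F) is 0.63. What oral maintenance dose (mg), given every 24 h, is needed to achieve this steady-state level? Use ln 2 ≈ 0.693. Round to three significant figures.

2330 mg

Vd(total) = 69 kg × 3.2 L/kg = 220.8 L
k = 0.693/40 = 0.01733 h⁻¹, so CL = k·Vd = 0.01733 × 220.8 = 3.826 L/h
D = CL × Css × τ / F = 3.826 × 16 × 24 / 0.63 = 2332 mg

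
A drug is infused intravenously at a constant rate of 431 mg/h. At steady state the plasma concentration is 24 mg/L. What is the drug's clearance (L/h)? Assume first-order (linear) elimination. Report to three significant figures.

At steady state, infusion rate = CL × Css, so CL = rate / Css.
CL = 431 / 24 = 17.96 L/h

18.0 L/h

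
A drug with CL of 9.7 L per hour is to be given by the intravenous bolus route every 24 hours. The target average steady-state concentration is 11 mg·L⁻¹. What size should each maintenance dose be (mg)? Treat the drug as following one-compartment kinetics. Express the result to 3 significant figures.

2560 mg

D = CL × Css × τ = 9.700 × 11 × 24 = 2561 mg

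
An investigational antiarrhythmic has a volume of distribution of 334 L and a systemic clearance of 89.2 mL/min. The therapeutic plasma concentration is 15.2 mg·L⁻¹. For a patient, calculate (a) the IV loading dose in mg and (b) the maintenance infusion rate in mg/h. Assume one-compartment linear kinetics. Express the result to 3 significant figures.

Loading: fill Vd to C_target → 334.0 L × 15.2 mg/L = 5077 mg
CL = 89.2 mL/min × 60/1000 = 5.352 L/h
Maintenance: replace elimination → rate = CL × Css = 5.352 × 15.2 = 81.35 mg/h

(a) 5080 mg; (b) 81.4 mg/h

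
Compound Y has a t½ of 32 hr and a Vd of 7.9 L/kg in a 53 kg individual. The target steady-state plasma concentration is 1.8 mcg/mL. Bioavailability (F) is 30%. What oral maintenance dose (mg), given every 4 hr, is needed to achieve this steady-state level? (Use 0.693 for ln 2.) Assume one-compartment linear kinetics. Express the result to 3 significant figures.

218 mg

Total Vd = 7.9 × 53 = 418.7 L
CL = 0.693 × Vd / t½ = 0.693 × 418.7 / 32 = 9.067 L/h
D = CL × Css × τ / F = 9.067 × 1.8 × 4 / 0.3 = 217.6 mg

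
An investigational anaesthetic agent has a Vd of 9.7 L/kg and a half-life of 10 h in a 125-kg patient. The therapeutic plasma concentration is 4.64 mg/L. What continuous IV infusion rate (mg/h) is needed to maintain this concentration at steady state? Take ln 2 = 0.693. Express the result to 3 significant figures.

Vd = 9.7 L/kg × 125 kg = 1213 L
CL = ln 2 · Vd / t½ = 0.693 × 1213 / 10 = 84.06 L/h
Infusion rate = CL × Css = 84.06 × 4.64 = 390.0 mg/h

390 mg/h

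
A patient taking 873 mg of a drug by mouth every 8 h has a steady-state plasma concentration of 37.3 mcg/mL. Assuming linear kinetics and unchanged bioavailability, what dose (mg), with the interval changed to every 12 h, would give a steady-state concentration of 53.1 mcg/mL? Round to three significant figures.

1860 mg

For first-order elimination, Css ∝ F·D/(CL·τ); F and CL are unchanged, so Css ∝ D/τ.
D₂ = D₁ × (Css,target / Css,current) × (τ₂/τ₁) = 873 × (53.1/37.3) × (12/8) = 1864 mg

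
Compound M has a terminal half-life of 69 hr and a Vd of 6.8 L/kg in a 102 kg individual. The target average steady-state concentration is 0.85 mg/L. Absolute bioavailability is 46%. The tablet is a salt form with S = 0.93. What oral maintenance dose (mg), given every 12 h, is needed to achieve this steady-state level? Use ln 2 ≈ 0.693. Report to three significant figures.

166 mg

Total Vd = 6.8 × 102 = 693.6 L
CL = 0.693 × Vd / t½ = 0.693 × 693.6 / 69 = 6.966 L/h
D = CL × Css × τ / F / S = 6.966 × 0.85 × 12 / 0.46 / 0.93 = 166.1 mg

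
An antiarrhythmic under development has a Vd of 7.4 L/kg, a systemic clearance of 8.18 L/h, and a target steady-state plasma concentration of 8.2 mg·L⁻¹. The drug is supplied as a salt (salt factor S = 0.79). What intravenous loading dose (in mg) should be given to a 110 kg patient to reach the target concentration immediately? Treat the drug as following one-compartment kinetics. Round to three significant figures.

Vd(total) = 110 kg × 7.4 L/kg = 814.0 L
LD is governed by Vd — clearance does not enter the loading-dose calculation.
LD = Vd × C / S = 814.0 × 8.200 / 0.79 = 8449 mg

8450 mg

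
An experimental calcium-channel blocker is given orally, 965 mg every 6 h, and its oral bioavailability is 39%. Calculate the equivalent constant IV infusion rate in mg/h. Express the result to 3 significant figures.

62.7 mg/h

Equivalent systemic input: infusion rate = F·D/τ.
Rate = 0.39 × 965 / 6 = 62.73 mg/h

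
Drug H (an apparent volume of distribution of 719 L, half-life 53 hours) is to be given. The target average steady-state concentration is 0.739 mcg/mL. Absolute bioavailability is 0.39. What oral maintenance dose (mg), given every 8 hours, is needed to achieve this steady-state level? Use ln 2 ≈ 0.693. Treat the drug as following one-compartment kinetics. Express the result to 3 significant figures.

143 mg

k = 0.693/53 = 0.01308 h⁻¹, so CL = k·Vd = 0.01308 × 719.0 = 9.405 L/h
D = CL × Css × τ / F = 9.405 × 0.739 × 8 / 0.39 = 142.6 mg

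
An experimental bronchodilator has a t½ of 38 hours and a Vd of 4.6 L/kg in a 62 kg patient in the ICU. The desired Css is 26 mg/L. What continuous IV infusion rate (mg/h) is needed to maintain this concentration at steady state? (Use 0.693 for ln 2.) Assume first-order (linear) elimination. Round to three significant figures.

Vd = 4.6 L/kg × 62 kg = 285.2 L
CL = 0.693 × Vd / t½ = 0.693 × 285.2 / 38 = 5.201 L/h
Infusion rate = CL × Css = 5.201 × 26 = 135.2 mg/h

135 mg/h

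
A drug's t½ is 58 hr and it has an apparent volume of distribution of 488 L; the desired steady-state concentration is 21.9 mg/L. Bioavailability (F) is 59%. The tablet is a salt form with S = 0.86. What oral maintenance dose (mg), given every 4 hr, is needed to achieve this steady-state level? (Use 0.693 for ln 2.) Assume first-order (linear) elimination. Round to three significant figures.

CL = 0.693 × Vd / t½ = 0.693 × 488.0 / 58 = 5.831 L/h
D = CL × Css × τ / F / S = 5.831 × 21.9 × 4 / 0.59 / 0.86 = 1007 mg

1010 mg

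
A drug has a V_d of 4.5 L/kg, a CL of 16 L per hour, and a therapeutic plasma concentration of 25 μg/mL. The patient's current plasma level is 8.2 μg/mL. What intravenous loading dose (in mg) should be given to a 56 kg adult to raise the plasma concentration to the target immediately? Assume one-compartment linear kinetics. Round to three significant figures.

Total Vd = 4.5 × 56 = 252.0 L
The loading dose fills Vd to the target concentration.
Concentration deficit ΔC = 25 − 8.2 = 16.80 mg/L
LD = Vd × ΔC = 252.0 × 16.80 = 4234 mg

4230 mg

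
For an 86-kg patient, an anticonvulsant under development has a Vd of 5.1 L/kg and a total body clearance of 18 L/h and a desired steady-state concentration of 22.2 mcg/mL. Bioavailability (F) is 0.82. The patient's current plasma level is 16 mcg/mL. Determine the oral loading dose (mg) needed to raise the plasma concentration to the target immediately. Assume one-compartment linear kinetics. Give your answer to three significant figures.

Vd = 5.1 L/kg × 86 kg = 438.6 L
Concentration deficit ΔC = 22.2 − 16 = 6.200 mg/L
LD = Vd × ΔC / F = 438.6 × 6.200 / 0.82 = 3316 mg

3320 mg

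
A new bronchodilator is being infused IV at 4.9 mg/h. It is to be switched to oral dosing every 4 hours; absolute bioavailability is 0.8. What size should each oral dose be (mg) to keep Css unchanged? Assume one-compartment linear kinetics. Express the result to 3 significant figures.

To maintain the same Css, the systemic dosing rate must be unchanged: F·D/τ = infusion rate.
D = rate × τ / F = 4.9 × 4 / 0.8 = 24.50 mg

24.5 mg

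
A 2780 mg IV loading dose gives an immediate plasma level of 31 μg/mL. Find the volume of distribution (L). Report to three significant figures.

Immediately after an IV bolus, C₀ = Dose / Vd, so Vd = Dose / C₀.
Vd = 2780 / 31 = 89.68 L

89.7 L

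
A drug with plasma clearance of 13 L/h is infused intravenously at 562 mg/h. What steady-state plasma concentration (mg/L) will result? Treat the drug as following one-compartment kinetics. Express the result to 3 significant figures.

Css = rate / CL = 562 / 13.00 = 43.23 mg/L

43.2 mg/L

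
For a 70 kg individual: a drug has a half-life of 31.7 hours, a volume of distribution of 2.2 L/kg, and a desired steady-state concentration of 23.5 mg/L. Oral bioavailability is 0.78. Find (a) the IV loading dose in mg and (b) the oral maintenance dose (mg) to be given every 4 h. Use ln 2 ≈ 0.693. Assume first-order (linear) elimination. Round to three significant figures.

Vd(total) = 70 kg × 2.2 L/kg = 154.0 L
LD = Vd × C = 154.0 × 23.5 = 3619 mg
CL = 0.693 × Vd / t½ = 0.693 × 154.0 / 31.7 = 3.367 L/h
D = CL × Css × τ / F = 3.367 × 23.5 × 4 / 0.78 = 405.8 mg

(a) 3620 mg; (b) 406 mg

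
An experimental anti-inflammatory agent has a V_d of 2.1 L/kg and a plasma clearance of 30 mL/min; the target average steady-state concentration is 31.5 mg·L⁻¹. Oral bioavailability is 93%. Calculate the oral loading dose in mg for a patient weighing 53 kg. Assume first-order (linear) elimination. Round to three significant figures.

3770 mg

Total Vd = 2.1 × 53 = 111.3 L
Loading dose depends on Vd (not clearance): it fills the distribution volume.
LD = Vd × C / F = 111.3 × 31.50 / 0.93 = 3770 mg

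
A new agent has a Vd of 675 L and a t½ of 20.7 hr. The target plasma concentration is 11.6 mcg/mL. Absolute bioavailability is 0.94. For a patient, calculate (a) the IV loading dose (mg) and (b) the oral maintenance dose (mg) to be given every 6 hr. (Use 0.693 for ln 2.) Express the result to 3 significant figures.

(a) 7830 mg; (b) 1670 mg

LD = Vd × C = 675.0 × 11.6 = 7830 mg
CL = 0.693 × Vd / t½ = 0.693 × 675.0 / 20.7 = 22.60 L/h
D = CL × Css × τ / F = 22.60 × 11.6 × 6 / 0.94 = 1673 mg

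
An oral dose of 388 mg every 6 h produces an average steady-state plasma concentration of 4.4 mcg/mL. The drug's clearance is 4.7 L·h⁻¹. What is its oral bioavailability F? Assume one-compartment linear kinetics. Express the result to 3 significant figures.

0.320

F·D/τ = CL·Css at steady state → F = CL·Css·τ / D.
F = 4.7 × 4.4 × 6 / 388 = 0.320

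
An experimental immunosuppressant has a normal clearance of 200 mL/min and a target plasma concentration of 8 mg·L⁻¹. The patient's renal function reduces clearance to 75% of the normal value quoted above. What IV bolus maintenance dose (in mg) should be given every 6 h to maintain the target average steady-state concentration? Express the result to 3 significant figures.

432 mg

CL = 200 mL/min × 60/1000 = 12.00 L/h
Patient clearance = 0.75 × 12.00 = 9.000 L/h
D = CL × Css × τ = 9.000 × 8 × 6 = 432.0 mg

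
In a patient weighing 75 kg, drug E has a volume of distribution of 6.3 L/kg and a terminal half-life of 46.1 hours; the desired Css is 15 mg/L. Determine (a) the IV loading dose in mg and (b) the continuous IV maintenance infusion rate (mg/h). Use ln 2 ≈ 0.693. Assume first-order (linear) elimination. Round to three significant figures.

(a) 7090 mg; (b) 107 mg/h

Vd(total) = 75 kg × 6.3 L/kg = 472.5 L
LD = Vd × C = 472.5 × 15 = 7088 mg
CL = 0.693 × Vd / t½ = 0.693 × 472.5 / 46.1 = 7.103 L/h
Infusion rate = CL × Css = 7.103 × 15 = 106.5 mg/h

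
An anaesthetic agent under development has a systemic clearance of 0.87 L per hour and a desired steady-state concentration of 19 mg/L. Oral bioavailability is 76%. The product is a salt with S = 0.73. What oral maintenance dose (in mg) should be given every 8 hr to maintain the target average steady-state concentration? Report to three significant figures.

238 mg

D = CL × Css × τ / F / S = 0.8700 × 19 × 8 / 0.76 / 0.73 = 238.4 mg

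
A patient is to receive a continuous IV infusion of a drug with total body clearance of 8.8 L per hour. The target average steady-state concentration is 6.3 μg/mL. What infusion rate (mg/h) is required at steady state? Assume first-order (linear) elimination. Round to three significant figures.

55.4 mg/h

At steady state, infusion rate equals elimination rate: rate in = CL × Css.
Infusion rate = CL · Css = 8.800 L/h × 6.3 mg/L = 55.44 mg/h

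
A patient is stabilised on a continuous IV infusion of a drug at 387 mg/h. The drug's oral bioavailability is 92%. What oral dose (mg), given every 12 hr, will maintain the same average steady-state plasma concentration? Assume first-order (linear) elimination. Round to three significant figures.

5050 mg

To maintain the same Css, the systemic dosing rate must be unchanged: F·D/τ = infusion rate.
D = rate × τ / F = 387 × 12 / 0.92 = 5048 mg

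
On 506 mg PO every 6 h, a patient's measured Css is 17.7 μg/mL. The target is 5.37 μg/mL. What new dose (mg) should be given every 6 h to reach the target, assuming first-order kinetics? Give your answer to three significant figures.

154 mg

For first-order elimination, Css ∝ F·D/(CL·τ); F and CL are unchanged, so Css ∝ D/τ.
D₂ = D₁ × (Css,target / Css,current) = 506 × 5.37/17.7 = 153.5 mg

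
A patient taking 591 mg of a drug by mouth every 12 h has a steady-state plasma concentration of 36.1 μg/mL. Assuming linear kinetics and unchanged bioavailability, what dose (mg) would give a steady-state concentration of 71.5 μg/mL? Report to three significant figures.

With linear kinetics, Css is proportional to dose rate (D/τ) at fixed clearance.
D₂ = D₁ × (Css,target / Css,current) = 591 × 71.5/36.1 = 1171 mg

1170 mg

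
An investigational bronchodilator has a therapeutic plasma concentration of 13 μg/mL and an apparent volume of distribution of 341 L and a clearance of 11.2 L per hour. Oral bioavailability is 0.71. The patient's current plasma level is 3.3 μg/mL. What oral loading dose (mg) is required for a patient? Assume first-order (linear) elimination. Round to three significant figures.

Concentration deficit ΔC = 13 − 3.3 = 9.700 mg/L
LD = Vd × ΔC / F = 341.0 × 9.700 / 0.71 = 4659 mg

4660 mg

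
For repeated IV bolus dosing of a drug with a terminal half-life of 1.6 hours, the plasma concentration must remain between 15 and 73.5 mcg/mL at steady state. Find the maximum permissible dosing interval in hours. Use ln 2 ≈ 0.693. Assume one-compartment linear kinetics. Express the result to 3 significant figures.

3.67 h

k = 0.693 / t½ = 0.693 / 1.6 = 0.4331 h⁻¹
Between IV bolus doses, concentration decays as C = C₀·e^(−kτ), so C_peak/C_trough = e^(kτ).
τ_max = ln(C_peak/C_trough) / k = ln(73.5/15) / 0.4331 = 1.589 / 0.4331 = 3.669 h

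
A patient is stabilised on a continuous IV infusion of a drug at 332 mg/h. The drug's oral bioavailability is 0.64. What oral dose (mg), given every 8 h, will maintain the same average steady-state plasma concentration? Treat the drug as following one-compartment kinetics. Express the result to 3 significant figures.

To maintain the same Css, the systemic dosing rate must be unchanged: F·D/τ = infusion rate.
D = rate × τ / F = 332 × 8 / 0.64 = 4150 mg

4150 mg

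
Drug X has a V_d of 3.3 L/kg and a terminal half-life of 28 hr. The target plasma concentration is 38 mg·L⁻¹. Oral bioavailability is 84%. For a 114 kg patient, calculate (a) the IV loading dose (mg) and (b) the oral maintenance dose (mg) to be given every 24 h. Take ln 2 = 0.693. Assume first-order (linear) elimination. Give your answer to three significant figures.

Vd(total) = 114 kg × 3.3 L/kg = 376.2 L
LD = Vd × C = 376.2 × 38 = 14300 mg
CL = 0.693 × Vd / t½ = 0.693 × 376.2 / 28 = 9.311 L/h
D = CL × Css × τ / F = 9.311 × 38 × 24 / 0.84 = 10110 mg

(a) 14300 mg; (b) 10100 mg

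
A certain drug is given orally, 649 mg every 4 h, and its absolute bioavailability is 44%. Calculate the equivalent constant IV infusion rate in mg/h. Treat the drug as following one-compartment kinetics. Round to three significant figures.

Equivalent systemic input: infusion rate = F·D/τ.
Rate = 0.44 × 649 / 4 = 71.39 mg/h

71.4 mg/h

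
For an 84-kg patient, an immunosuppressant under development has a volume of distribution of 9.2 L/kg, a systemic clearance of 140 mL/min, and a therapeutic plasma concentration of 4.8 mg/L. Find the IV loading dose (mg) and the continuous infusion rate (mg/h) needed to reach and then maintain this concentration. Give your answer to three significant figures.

(a) 3710 mg; (b) 40.3 mg/h

Total Vd = 9.2 × 84 = 772.8 L
LD = Vd · C_target = 772.8 × 4.8 = 3709 mg
Convert clearance: 140 mL/min × 60 min/h ÷ 1000 mL/L = 8.400 L/h
Infusion rate = 8.400 L/h × 4.8 mg/L = 40.32 mg/h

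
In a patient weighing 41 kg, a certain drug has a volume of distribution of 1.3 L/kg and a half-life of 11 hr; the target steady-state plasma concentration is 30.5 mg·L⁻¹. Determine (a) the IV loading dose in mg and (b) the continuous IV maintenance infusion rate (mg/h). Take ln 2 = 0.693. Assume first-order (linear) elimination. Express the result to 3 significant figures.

(a) 1630 mg; (b) 102 mg/h

Vd = 1.3 L/kg × 41 kg = 53.30 L
LD = Vd × C = 53.30 × 30.5 = 1626 mg
CL = 0.693 × Vd / t½ = 0.693 × 53.30 / 11 = 3.358 L/h
Infusion rate = CL × Css = 3.358 × 30.5 = 102.4 mg/h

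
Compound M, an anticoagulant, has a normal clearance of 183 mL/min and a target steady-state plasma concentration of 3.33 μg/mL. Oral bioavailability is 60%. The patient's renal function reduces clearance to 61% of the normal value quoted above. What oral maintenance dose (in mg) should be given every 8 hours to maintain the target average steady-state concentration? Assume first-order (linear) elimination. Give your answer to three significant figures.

297 mg

Convert clearance: 183 mL/min × 60 min/h ÷ 1000 mL/L = 10.98 L/h
Patient clearance = 0.61 × 10.98 = 6.698 L/h
D = CL × Css × τ / F = 6.698 × 3.33 × 8 / 0.6 = 297.4 mg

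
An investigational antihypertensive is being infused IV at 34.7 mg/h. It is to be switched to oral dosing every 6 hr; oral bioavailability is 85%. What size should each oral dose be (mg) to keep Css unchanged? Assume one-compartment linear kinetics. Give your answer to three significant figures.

245 mg

To maintain the same Css, the systemic dosing rate must be unchanged: F·D/τ = infusion rate.
D = rate × τ / F = 34.7 × 6 / 0.85 = 244.9 mg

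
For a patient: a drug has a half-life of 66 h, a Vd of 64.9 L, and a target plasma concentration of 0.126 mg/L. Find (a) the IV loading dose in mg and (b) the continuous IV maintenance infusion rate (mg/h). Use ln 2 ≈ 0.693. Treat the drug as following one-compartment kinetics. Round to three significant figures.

LD = Vd × C = 64.90 × 0.126 = 8.177 mg
CL = 0.693 × Vd / t½ = 0.693 × 64.90 / 66 = 0.6815 L/h
Infusion rate = CL × Css = 0.6815 × 0.126 = 0.08587 mg/h

(a) 8.18 mg; (b) 0.0859 mg/h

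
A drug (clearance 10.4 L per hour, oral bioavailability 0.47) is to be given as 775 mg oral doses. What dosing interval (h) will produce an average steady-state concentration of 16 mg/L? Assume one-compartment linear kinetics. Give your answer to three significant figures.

F·D/τ = CL·Css → τ = F·D / (CL·Css).
τ = 0.47 × 775 / (10.4 × 16) = 2.189 h

2.19 h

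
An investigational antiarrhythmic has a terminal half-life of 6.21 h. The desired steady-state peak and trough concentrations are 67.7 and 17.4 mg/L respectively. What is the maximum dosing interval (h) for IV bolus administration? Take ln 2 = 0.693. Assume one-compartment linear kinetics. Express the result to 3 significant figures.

k = 0.693 / t½ = 0.693 / 6.21 = 0.1116 h⁻¹
Between IV bolus doses, concentration decays as C = C₀·e^(−kτ), so C_peak/C_trough = e^(kτ).
τ_max = ln(C_peak/C_trough) / k = ln(67.7/17.4) / 0.1116 = 1.359 / 0.1116 = 12.18 h

12.2 h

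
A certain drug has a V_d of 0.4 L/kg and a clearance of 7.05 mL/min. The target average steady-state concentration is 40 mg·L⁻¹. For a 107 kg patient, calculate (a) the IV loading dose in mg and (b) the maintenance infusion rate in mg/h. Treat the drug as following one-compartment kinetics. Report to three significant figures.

Vd(total) = 107 kg × 0.4 L/kg = 42.80 L
LD = Vd · C_target = 42.80 × 40 = 1712 mg
Convert clearance: 7.05 mL/min × 60 min/h ÷ 1000 mL/L = 0.4230 L/h
Maintenance infusion rate = CL × Css = 0.4230 × 40 = 16.92 mg/h

(a) 1710 mg; (b) 16.9 mg/h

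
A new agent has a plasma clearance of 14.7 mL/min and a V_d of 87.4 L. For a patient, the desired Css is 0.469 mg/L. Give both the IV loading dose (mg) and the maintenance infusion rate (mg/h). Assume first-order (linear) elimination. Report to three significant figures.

(a) 41.0 mg; (b) 0.414 mg/h

Loading dose = Vd × C = 87.40 × 0.469 = 40.99 mg
CL = 14.7 mL/min = 14.7 × 0.06 = 0.8820 L/h
Maintenance infusion rate = CL × Css = 0.8820 × 0.469 = 0.4137 mg/h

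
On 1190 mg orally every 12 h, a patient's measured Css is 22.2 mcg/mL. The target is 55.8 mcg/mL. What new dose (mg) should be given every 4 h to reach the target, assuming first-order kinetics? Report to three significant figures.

With linear kinetics, Css is proportional to dose rate (D/τ) at fixed clearance.
D₂ = D₁ × (Css,target / Css,current) × (τ₂/τ₁) = 1190 × (55.8/22.2) × (4/12) = 997.0 mg

997 mg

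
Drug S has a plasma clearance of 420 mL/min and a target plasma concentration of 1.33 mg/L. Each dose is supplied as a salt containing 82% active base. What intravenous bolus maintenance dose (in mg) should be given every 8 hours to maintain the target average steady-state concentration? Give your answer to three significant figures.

327 mg

CL = 420 mL/min = 420 × 0.06 = 25.20 L/h
D = CL × Css × τ / S = 25.20 × 1.33 × 8 / 0.82 = 327.0 mg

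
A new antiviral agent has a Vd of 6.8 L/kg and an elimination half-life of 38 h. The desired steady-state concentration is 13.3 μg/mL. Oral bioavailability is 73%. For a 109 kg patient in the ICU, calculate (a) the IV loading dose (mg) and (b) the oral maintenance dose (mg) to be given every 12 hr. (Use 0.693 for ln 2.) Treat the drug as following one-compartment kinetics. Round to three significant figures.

Vd(total) = 109 kg × 6.8 L/kg = 741.2 L
LD = Vd × C = 741.2 × 13.3 = 9858 mg
CL = 0.693 × Vd / t½ = 0.693 × 741.2 / 38 = 13.52 L/h
D = CL × Css × τ / F = 13.52 × 13.3 × 12 / 0.73 = 2956 mg

(a) 9860 mg; (b) 2960 mg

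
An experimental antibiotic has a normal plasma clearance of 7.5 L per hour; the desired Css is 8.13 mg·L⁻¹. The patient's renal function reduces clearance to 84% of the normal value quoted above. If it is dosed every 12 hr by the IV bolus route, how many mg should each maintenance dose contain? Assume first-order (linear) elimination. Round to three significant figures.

615 mg

Patient clearance = 0.84 × 7.500 = 6.300 L/h
D = CL × Css × τ = 6.300 × 8.13 × 12 = 614.6 mg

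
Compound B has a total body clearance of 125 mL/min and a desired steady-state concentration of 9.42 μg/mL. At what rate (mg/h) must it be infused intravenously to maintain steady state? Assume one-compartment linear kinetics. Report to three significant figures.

Convert clearance: 125 mL/min × 60 min/h ÷ 1000 mL/L = 7.500 L/h
Infusion rate = CL · Css = 7.500 L/h × 9.42 mg/L = 70.65 mg/h

70.7 mg/h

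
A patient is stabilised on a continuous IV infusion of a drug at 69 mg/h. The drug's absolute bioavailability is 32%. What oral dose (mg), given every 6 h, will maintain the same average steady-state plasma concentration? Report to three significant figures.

1290 mg

To maintain the same Css, the systemic dosing rate must be unchanged: F·D/τ = infusion rate.
D = rate × τ / F = 69 × 6 / 0.32 = 1294 mg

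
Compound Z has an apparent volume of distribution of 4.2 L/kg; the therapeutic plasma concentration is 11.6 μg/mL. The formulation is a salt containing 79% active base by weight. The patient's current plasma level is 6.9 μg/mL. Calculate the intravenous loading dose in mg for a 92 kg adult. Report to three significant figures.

2300 mg

Vd = 4.2 L/kg × 92 kg = 386.4 L
The loading dose fills Vd to the target concentration.
Concentration deficit ΔC = 11.6 − 6.9 = 4.700 mg/L
LD = Vd × ΔC / S = 386.4 × 4.700 / 0.79 = 2299 mg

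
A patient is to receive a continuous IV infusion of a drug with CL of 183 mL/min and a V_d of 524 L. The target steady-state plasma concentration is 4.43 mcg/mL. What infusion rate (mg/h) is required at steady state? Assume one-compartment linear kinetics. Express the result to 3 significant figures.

48.6 mg/h

Convert clearance: 183 mL/min × 60 min/h ÷ 1000 mL/L = 10.98 L/h
Infusion rate = CL · Css = 10.98 L/h × 4.43 mg/L = 48.64 mg/h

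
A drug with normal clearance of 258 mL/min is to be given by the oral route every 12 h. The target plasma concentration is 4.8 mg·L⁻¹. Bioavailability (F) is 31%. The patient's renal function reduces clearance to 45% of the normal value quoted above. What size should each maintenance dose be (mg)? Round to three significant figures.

1290 mg

CL = 258 mL/min × 60/1000 = 15.48 L/h
Patient clearance = 0.45 × 15.48 = 6.966 L/h
D = CL × Css × τ / F = 6.966 × 4.8 × 12 / 0.31 = 1294 mg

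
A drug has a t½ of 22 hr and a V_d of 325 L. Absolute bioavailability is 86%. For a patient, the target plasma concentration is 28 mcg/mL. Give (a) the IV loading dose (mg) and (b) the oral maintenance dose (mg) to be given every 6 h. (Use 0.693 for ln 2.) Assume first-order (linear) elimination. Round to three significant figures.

(a) 9100 mg; (b) 2000 mg

LD = Vd × C = 325.0 × 28 = 9100 mg
CL = 0.693 × Vd / t½ = 0.693 × 325.0 / 22 = 10.24 L/h
D = CL × Css × τ / F = 10.24 × 28 × 6 / 0.86 = 2000 mg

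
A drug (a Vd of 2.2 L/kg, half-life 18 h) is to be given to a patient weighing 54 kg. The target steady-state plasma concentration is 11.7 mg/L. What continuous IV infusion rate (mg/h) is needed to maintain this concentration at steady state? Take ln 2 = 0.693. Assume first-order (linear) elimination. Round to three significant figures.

Vd(total) = 54 kg × 2.2 L/kg = 118.8 L
CL = 0.693 × Vd / t½ = 0.693 × 118.8 / 18 = 4.574 L/h
Infusion rate = CL × Css = 4.574 × 11.7 = 53.52 mg/h

53.5 mg/h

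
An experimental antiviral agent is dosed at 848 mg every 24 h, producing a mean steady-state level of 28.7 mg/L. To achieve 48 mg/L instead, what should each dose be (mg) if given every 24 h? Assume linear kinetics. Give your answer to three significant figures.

1420 mg

With linear kinetics, Css is proportional to dose rate (D/τ) at fixed clearance.
D₂ = D₁ × (Css,target / Css,current) = 848 × 48/28.7 = 1418 mg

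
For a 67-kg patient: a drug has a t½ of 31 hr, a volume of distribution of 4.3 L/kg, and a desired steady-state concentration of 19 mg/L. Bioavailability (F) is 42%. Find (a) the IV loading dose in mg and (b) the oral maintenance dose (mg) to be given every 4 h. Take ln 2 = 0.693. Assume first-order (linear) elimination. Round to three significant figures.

(a) 5470 mg; (b) 1170 mg

Vd(total) = 67 kg × 4.3 L/kg = 288.1 L
LD = Vd × C = 288.1 × 19 = 5474 mg
CL = 0.693 × Vd / t½ = 0.693 × 288.1 / 31 = 6.440 L/h
D = CL × Css × τ / F = 6.440 × 19 × 4 / 0.42 = 1165 mg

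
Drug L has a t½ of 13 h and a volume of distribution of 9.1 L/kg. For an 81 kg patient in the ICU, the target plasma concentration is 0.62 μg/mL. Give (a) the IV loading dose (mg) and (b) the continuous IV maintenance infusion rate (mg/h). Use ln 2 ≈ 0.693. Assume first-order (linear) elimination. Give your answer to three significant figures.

Total Vd = 9.1 × 81 = 737.1 L
LD = Vd × C = 737.1 × 0.62 = 457.0 mg
CL = 0.693 × Vd / t½ = 0.693 × 737.1 / 13 = 39.29 L/h
Infusion rate = CL × Css = 39.29 × 0.62 = 24.36 mg/h

(a) 457 mg; (b) 24.4 mg/h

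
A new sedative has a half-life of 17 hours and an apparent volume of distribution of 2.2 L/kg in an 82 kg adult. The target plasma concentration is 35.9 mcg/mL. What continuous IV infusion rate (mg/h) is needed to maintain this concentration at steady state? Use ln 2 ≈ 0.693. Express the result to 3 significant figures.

264 mg/h

Total Vd = 2.2 × 82 = 180.4 L
CL = 0.693 × Vd / t½ = 0.693 × 180.4 / 17 = 7.354 L/h
Infusion rate = CL × Css = 7.354 × 35.9 = 264.0 mg/h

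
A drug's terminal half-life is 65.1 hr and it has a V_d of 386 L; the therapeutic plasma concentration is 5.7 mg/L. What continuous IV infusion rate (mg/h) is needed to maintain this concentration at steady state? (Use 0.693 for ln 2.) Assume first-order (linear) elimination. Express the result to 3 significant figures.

CL = ln 2 · Vd / t½ = 0.693 × 386.0 / 65.1 = 4.109 L/h
Infusion rate = CL × Css = 4.109 × 5.7 = 23.42 mg/h

23.4 mg/h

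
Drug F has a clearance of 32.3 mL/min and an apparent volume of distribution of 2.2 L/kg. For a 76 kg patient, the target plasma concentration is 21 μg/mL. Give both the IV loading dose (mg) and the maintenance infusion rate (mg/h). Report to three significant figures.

(a) 3510 mg; (b) 40.7 mg/h

Vd = 2.2 L/kg × 76 kg = 167.2 L
Loading dose = Vd × C = 167.2 × 21 = 3511 mg
Convert clearance: 32.3 mL/min × 60 min/h ÷ 1000 mL/L = 1.938 L/h
Maintenance infusion rate = CL × Css = 1.938 × 21 = 40.70 mg/h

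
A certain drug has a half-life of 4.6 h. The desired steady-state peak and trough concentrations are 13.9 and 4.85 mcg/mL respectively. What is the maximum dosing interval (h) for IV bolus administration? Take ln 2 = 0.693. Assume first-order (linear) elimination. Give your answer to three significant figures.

6.99 h

k = 0.693 / t½ = 0.693 / 4.6 = 0.1507 h⁻¹
Between IV bolus doses, concentration decays as C = C₀·e^(−kτ), so C_peak/C_trough = e^(kτ).
τ_max = ln(C_peak/C_trough) / k = ln(13.9/4.85) / 0.1507 = 1.053 / 0.1507 = 6.987 h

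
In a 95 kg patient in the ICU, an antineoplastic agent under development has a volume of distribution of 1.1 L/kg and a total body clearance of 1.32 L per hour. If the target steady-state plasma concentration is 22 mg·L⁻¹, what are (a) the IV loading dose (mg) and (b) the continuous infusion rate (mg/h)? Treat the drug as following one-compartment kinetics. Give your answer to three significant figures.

(a) 2300 mg; (b) 29.0 mg/h

Total Vd = 1.1 × 95 = 104.5 L
Loading: fill Vd to C_target → 104.5 L × 22 mg/L = 2299 mg
Maintenance: replace elimination → rate = CL × Css = 1.320 × 22 = 29.04 mg/h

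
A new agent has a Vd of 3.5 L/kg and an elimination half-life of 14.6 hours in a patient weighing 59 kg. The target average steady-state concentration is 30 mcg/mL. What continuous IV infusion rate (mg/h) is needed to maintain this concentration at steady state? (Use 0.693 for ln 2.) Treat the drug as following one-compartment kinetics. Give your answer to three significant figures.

Total Vd = 3.5 × 59 = 206.5 L
k = 0.693/14.6 = 0.04747 h⁻¹, so CL = k·Vd = 0.04747 × 206.5 = 9.803 L/h
Infusion rate = CL × Css = 9.803 × 30 = 294.1 mg/h

294 mg/h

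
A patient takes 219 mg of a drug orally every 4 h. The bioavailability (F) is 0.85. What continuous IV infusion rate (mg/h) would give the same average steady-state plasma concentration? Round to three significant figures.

Equivalent systemic input: infusion rate = F·D/τ.
Rate = 0.85 × 219 / 4 = 46.54 mg/h

46.5 mg/h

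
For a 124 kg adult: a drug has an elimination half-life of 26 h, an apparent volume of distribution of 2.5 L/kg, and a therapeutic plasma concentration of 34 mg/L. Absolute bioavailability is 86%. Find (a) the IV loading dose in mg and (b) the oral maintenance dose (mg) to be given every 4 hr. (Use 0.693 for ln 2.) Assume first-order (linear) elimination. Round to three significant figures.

Vd = 2.5 L/kg × 124 kg = 310.0 L
LD = Vd × C = 310.0 × 34 = 10540 mg
CL = 0.693 × Vd / t½ = 0.693 × 310.0 / 26 = 8.263 L/h
D = CL × Css × τ / F = 8.263 × 34 × 4 / 0.86 = 1307 mg

(a) 10500 mg; (b) 1310 mg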